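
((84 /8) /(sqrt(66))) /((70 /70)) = 1.29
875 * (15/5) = 2625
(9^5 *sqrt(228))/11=118098 *sqrt(57)/11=81056.40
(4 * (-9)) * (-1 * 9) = 324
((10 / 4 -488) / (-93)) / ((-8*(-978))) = 971 / 1455264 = 0.00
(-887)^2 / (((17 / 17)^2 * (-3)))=-786769 / 3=-262256.33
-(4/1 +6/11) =-50/11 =-4.55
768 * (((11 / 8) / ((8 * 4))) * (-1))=-33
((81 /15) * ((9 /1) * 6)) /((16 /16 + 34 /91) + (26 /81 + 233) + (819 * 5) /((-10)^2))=42987672 /40635529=1.06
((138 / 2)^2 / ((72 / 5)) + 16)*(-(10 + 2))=-8319 / 2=-4159.50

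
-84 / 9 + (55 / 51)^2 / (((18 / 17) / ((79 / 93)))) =-2151497 / 256122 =-8.40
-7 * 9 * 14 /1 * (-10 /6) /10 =147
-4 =-4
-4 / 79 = -0.05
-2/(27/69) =-46/9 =-5.11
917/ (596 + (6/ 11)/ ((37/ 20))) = 373219/ 242692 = 1.54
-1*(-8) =8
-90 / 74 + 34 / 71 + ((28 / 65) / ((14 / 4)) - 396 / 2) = -33914379 / 170755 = -198.61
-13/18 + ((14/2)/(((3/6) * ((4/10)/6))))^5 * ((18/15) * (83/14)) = 52299830519987/18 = 2905546139999.28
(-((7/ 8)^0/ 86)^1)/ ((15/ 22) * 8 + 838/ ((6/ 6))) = -11/ 797908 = -0.00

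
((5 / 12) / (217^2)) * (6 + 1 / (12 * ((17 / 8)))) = 0.00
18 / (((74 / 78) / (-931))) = -653562 / 37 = -17663.84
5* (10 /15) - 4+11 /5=23 /15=1.53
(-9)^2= 81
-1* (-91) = 91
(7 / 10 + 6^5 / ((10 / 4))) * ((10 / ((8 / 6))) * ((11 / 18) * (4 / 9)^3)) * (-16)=-43804288 / 2187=-20029.40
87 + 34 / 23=2035 / 23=88.48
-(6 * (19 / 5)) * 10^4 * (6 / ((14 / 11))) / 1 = -7524000 / 7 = -1074857.14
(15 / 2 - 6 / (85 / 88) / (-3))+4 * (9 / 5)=2851 / 170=16.77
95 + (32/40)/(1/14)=531/5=106.20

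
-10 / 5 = -2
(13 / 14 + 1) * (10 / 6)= 45 / 14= 3.21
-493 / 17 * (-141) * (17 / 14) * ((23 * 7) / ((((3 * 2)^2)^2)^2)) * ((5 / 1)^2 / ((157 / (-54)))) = -13323325 / 3255552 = -4.09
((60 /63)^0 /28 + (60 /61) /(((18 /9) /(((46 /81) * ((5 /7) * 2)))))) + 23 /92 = 7894 /11529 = 0.68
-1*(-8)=8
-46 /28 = -23 /14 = -1.64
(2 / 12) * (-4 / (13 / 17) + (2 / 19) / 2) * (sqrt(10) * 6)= -1279 * sqrt(10) / 247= -16.37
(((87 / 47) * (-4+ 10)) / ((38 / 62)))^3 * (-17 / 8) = -9004415458707 / 712121957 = -12644.49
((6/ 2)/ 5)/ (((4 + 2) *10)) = 1/ 100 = 0.01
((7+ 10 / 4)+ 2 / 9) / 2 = 4.86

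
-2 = -2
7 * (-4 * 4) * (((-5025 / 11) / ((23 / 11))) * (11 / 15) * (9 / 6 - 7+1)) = -1857240 / 23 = -80749.57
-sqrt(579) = -24.06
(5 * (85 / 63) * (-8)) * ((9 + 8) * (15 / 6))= -144500 / 63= -2293.65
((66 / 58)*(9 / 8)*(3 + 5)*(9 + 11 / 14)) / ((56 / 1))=40689 / 22736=1.79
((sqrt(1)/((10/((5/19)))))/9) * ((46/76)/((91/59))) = 1357/1182636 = 0.00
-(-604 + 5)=599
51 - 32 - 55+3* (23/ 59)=-2055/ 59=-34.83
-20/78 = -10/39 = -0.26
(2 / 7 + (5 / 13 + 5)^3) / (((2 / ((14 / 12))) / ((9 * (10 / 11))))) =746.49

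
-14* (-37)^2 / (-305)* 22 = 421652 / 305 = 1382.47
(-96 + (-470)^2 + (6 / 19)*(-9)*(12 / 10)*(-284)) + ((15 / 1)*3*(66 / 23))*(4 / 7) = 3393140356 / 15295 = 221846.38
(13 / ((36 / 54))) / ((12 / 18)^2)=43.88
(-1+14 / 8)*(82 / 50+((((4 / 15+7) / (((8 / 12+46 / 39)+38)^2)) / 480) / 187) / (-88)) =52138693278731 / 42389181542400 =1.23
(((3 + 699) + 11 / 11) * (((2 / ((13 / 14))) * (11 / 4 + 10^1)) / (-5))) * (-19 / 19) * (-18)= -4517478 / 65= -69499.66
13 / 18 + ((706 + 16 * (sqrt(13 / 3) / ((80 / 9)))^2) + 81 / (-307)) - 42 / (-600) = 781824977 / 1105200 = 707.41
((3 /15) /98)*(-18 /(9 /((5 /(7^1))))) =-1 /343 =-0.00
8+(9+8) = 25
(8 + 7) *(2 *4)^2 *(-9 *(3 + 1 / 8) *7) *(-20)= 3780000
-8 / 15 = -0.53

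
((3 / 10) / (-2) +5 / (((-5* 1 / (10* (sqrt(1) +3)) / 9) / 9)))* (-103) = 6674709 / 20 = 333735.45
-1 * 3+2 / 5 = -13 / 5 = -2.60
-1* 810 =-810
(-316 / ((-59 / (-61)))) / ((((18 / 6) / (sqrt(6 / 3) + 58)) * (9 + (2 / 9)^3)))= -271675944 / 387571 - 4684068 * sqrt(2) / 387571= -718.06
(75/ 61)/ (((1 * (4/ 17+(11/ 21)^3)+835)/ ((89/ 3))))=350297325/ 8022693526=0.04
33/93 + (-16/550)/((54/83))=0.31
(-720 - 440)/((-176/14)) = 1015/11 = 92.27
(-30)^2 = 900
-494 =-494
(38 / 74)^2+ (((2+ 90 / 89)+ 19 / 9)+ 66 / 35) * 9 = 270093314 / 4264435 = 63.34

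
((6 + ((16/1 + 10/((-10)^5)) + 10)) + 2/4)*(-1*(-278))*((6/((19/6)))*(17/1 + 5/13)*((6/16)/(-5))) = -137828500911/6175000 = -22320.41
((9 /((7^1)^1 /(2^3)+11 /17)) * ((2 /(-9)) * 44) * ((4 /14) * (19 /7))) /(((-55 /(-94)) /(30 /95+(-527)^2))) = -21282646.91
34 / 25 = 1.36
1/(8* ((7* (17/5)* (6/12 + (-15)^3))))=-0.00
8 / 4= 2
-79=-79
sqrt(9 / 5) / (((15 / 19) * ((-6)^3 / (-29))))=0.23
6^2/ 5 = 36/ 5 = 7.20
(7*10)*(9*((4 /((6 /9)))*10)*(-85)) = -3213000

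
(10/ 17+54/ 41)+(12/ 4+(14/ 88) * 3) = 165073/ 30668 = 5.38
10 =10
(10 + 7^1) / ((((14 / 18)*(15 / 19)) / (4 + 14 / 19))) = 918 / 7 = 131.14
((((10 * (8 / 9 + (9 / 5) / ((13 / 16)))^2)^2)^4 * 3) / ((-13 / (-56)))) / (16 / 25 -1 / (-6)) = 401154339855260157313243151295799152553734247116074647552 / 3367286173975792381085399431445039953125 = 119132832533093779.02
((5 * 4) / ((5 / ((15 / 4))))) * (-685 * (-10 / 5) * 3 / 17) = 61650 / 17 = 3626.47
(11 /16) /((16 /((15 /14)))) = 0.05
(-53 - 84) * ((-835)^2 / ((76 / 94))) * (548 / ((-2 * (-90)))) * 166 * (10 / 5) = -20419731485410 / 171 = -119413634417.60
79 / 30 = 2.63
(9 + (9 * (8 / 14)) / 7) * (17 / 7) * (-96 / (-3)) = 259488 / 343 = 756.52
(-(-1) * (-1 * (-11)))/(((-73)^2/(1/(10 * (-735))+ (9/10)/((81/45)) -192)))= -7741393/19584075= -0.40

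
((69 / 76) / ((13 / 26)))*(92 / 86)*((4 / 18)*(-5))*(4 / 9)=-21160 / 22059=-0.96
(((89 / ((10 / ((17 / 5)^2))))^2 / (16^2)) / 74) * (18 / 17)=350242857 / 592000000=0.59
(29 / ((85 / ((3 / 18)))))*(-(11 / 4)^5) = -4670479 / 522240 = -8.94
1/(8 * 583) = 1/4664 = 0.00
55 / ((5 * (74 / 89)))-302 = -21369 / 74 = -288.77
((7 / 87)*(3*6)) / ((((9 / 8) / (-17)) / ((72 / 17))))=-2688 / 29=-92.69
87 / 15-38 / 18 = 166 / 45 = 3.69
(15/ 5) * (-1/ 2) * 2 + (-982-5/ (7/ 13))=-6960/ 7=-994.29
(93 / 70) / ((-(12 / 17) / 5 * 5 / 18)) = -4743 / 140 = -33.88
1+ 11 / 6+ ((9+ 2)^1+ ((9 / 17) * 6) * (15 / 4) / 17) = 14.53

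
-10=-10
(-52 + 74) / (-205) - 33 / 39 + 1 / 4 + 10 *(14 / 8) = 179051 / 10660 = 16.80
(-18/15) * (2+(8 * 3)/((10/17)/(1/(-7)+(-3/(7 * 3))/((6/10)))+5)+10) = -26712/1175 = -22.73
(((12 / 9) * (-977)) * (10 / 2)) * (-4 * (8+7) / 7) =390800 / 7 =55828.57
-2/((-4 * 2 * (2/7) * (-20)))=-7/160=-0.04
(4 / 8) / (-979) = -0.00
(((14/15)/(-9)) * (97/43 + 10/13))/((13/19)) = -449806/981045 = -0.46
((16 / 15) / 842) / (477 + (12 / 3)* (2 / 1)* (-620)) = -8 / 28310145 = -0.00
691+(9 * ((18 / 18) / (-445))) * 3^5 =686.09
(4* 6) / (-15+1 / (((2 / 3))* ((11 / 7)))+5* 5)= 528 / 241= 2.19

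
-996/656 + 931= 152435/164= 929.48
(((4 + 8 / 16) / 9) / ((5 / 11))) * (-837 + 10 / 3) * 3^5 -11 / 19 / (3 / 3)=-42339539 / 190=-222839.68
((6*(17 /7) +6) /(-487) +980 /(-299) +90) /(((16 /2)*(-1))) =-44176157 /4077164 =-10.84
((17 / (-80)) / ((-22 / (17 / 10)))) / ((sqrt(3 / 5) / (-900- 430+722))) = -5491 * sqrt(15) / 1650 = -12.89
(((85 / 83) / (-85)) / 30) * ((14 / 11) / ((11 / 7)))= -49 / 150645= -0.00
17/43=0.40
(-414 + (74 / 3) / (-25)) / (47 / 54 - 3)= 560232 / 2875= 194.86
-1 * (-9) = 9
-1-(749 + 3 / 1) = -753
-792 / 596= -198 / 149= -1.33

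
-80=-80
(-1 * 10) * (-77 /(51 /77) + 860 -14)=-372170 /51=-7297.45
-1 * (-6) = 6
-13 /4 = -3.25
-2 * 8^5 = -65536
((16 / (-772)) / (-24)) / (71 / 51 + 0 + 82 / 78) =221 / 625320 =0.00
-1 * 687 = -687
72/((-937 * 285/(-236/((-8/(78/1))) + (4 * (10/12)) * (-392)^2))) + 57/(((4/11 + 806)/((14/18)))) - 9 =-69955481449/473737830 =-147.67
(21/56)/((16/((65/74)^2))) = 12675/700928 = 0.02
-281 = -281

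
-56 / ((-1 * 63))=0.89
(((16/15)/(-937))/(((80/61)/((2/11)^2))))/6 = -122/25509825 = -0.00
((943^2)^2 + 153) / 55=790763784154 / 55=14377523348.25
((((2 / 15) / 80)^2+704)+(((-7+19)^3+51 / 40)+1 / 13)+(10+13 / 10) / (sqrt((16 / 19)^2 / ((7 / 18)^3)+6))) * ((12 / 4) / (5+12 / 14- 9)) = -79716609091 / 34320000- 105203 * sqrt(15651510) / 163968200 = -2325.28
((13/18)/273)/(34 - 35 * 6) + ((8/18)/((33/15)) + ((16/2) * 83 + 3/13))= 574643987/864864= 664.43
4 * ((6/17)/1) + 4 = 92/17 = 5.41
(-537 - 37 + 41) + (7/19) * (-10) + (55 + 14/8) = -36475/76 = -479.93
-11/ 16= -0.69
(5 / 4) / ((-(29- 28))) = -5 / 4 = -1.25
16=16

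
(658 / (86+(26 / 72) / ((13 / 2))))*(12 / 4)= 35532 / 1549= 22.94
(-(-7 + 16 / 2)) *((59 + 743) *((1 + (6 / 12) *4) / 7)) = -2406 / 7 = -343.71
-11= -11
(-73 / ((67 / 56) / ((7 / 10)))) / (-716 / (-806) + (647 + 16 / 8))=-0.07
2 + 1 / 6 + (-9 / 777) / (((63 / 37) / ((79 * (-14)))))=407 / 42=9.69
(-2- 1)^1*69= -207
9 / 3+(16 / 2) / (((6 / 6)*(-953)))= 2851 / 953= 2.99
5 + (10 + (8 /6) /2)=47 /3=15.67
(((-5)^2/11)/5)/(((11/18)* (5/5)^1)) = 90/121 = 0.74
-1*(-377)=377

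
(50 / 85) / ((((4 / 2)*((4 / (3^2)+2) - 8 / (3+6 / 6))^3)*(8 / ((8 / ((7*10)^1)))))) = 729 / 15232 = 0.05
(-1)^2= 1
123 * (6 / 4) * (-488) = -90036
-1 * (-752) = 752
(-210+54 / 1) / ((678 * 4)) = -0.06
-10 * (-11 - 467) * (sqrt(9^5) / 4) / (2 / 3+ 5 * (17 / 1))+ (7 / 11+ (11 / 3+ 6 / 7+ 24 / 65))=13101729493 / 3858855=3395.24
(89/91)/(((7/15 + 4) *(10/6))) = 801/6097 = 0.13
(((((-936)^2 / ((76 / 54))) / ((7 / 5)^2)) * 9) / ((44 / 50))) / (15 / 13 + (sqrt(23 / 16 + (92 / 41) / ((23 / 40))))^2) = 283677694560000 / 567136339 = 500193.12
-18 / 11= -1.64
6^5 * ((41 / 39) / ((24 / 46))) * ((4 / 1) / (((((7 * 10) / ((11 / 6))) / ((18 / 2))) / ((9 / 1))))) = 60495336 / 455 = 132956.78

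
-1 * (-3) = 3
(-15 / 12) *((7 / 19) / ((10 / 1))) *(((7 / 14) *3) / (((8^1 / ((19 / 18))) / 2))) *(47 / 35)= -47 / 1920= -0.02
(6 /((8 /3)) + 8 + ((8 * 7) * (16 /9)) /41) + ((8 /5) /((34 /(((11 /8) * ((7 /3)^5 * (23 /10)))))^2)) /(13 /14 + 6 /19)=122084722565577173 /1852730399448000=65.89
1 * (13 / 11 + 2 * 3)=79 / 11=7.18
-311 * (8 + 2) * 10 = -31100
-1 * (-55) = 55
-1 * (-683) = 683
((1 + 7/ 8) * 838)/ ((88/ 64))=12570/ 11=1142.73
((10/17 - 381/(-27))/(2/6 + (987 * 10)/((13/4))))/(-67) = -29237/404753901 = -0.00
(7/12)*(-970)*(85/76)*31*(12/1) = -8945825/38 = -235416.45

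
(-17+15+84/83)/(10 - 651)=82/53203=0.00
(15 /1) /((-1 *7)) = -15 /7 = -2.14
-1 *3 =-3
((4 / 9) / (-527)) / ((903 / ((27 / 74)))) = -2 / 5869199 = -0.00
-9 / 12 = -3 / 4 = -0.75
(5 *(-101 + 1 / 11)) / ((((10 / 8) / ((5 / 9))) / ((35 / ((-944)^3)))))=32375 / 3470083584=0.00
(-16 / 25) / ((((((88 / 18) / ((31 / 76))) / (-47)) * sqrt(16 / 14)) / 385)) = 91791 * sqrt(14) / 380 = 903.82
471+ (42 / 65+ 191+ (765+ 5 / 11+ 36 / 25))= 5110608 / 3575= 1429.54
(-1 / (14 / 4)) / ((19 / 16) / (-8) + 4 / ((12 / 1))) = -768 / 497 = -1.55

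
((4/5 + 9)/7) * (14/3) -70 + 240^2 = 863048/15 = 57536.53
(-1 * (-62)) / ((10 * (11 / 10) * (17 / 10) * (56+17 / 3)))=372 / 6919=0.05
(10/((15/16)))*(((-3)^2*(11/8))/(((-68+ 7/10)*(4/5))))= -2.45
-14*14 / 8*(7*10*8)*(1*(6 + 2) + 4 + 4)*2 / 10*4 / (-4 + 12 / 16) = 702464 / 13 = 54035.69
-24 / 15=-8 / 5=-1.60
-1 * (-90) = 90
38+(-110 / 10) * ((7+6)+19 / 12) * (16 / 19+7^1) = -278161 / 228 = -1220.00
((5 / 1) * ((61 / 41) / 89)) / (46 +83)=0.00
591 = 591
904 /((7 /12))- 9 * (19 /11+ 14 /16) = 940197 /616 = 1526.29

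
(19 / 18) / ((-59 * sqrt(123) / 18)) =-19 * sqrt(123) / 7257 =-0.03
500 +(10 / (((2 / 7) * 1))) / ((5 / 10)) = 570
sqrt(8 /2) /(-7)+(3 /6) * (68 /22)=97 /77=1.26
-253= -253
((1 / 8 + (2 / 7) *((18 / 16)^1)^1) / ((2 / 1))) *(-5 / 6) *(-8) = 125 / 84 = 1.49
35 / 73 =0.48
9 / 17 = 0.53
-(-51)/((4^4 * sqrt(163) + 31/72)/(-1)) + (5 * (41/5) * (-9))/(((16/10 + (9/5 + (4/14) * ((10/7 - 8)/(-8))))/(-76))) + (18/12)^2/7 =3044013977592068805/394508560206124 - 67682304 * sqrt(163)/55377394751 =7715.95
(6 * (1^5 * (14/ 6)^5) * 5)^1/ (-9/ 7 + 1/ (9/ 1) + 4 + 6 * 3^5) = 588245/ 414144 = 1.42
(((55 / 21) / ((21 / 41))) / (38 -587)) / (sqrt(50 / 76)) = -451 * sqrt(38) / 242109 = -0.01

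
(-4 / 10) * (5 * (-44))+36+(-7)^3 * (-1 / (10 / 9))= 4327 / 10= 432.70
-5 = -5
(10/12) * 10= 25/3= 8.33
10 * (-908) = -9080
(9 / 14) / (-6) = -0.11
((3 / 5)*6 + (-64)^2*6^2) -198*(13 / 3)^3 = 1970224 / 15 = 131348.27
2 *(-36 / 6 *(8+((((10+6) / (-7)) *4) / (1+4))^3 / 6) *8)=-28733696 / 42875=-670.17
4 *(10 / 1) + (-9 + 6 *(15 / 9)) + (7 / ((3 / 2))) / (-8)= 485 / 12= 40.42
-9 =-9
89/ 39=2.28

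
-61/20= -3.05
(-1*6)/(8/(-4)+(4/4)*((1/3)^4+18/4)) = -972/407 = -2.39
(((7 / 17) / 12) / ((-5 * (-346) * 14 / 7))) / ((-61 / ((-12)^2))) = -21 / 897005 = -0.00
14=14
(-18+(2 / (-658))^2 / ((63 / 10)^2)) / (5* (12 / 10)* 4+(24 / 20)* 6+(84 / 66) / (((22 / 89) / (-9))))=4678436820310 / 3934784517111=1.19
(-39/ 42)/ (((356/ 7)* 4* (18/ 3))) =-13/ 17088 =-0.00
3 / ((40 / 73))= 219 / 40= 5.48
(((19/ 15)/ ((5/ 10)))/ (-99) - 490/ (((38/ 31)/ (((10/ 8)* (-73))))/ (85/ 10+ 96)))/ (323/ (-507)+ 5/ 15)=-12549042.10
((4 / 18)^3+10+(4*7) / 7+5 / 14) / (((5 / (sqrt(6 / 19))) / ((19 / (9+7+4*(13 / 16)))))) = 26662*sqrt(114) / 178605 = 1.59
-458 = -458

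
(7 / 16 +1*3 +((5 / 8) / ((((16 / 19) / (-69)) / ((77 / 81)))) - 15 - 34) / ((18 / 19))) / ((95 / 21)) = -43402457 / 1969920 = -22.03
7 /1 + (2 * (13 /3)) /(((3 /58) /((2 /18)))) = 2075 /81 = 25.62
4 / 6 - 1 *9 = -25 / 3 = -8.33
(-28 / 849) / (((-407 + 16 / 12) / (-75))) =-2100 / 344411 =-0.01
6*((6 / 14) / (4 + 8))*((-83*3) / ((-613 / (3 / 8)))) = 0.03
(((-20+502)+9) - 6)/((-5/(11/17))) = -1067/17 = -62.76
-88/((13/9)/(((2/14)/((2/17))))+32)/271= -0.01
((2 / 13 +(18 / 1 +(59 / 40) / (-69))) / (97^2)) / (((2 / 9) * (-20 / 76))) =-37083801 / 1125316400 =-0.03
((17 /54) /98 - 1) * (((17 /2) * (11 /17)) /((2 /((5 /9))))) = -290125 /190512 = -1.52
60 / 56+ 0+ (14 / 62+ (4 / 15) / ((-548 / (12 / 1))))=1.29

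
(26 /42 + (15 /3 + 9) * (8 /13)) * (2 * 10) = 50420 /273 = 184.69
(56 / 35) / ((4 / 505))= 202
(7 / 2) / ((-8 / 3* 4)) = -21 / 64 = -0.33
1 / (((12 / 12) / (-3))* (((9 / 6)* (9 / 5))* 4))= -5 / 18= -0.28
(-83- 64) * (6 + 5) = -1617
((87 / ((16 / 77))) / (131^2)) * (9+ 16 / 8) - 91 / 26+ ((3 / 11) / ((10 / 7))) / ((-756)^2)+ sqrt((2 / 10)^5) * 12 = -166027737809 / 51375915360+ 12 * sqrt(5) / 125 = -3.02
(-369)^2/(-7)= -136161/7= -19451.57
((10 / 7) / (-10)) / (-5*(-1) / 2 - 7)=2 / 63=0.03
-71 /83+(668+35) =58278 /83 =702.14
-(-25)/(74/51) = 1275/74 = 17.23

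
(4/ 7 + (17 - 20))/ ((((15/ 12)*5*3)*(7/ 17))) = -1156/ 3675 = -0.31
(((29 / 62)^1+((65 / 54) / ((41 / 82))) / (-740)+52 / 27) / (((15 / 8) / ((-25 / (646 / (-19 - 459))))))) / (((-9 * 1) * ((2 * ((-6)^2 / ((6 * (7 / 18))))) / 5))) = -217280875 / 511731756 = -0.42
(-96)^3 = -884736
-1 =-1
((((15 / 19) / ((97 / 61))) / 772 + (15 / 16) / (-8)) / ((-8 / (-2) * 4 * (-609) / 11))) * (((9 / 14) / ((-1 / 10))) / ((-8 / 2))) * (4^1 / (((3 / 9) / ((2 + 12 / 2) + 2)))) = 13132857375 / 517579037696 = 0.03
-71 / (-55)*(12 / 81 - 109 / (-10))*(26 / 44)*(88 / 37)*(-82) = -451542676 / 274725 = -1643.62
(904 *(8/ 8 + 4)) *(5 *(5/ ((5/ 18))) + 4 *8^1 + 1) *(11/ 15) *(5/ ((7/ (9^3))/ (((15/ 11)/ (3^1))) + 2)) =7430405400/ 7367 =1008606.68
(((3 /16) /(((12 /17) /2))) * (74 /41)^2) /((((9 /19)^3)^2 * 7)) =1094898788513 /50027729976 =21.89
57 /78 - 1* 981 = -25487 /26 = -980.27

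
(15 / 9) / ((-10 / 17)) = -17 / 6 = -2.83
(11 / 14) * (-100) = -550 / 7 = -78.57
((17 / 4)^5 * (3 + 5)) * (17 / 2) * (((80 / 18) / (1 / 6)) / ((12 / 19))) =3981022.66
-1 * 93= -93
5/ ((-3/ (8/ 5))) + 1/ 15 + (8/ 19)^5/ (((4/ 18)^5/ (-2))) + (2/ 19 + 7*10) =231086813/ 12380495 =18.67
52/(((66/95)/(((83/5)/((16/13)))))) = 266513/264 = 1009.52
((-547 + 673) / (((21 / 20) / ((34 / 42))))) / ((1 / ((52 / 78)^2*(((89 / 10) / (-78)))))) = -4.93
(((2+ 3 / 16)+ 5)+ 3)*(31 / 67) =4.71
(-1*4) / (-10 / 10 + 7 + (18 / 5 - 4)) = -5 / 7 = -0.71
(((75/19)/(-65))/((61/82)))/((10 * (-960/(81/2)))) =3321/9642880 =0.00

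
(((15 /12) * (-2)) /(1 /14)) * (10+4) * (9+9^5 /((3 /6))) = -57872430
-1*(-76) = 76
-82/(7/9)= -738/7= -105.43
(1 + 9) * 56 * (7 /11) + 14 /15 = 58954 /165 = 357.30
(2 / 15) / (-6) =-1 / 45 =-0.02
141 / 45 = 47 / 15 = 3.13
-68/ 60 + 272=4063/ 15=270.87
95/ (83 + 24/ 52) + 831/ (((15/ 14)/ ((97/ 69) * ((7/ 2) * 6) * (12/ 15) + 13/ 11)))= 26401074421/ 1372525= 19235.41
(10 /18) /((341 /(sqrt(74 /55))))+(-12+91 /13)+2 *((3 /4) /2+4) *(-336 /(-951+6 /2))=-150 /79+sqrt(4070) /33759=-1.90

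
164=164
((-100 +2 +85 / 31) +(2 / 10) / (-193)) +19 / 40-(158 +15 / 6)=-61094591 / 239320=-255.28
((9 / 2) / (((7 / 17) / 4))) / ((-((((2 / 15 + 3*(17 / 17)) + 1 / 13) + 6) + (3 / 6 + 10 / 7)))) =-119340 / 30409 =-3.92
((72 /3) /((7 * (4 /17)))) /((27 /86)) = 2924 /63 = 46.41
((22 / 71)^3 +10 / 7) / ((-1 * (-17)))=3653646 / 42591409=0.09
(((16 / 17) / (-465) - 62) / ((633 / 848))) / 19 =-4.37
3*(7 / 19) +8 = 173 / 19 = 9.11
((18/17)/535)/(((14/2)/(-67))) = -1206/63665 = -0.02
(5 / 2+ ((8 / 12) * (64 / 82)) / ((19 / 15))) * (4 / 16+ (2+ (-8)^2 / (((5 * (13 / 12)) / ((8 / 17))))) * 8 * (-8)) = -102038407 / 72488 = -1407.66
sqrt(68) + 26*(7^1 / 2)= 2*sqrt(17) + 91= 99.25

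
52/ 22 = 26/ 11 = 2.36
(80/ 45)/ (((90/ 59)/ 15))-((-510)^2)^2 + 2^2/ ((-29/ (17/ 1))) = -52971523818148/ 783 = -67652009984.86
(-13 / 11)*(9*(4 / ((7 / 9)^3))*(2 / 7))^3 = -12346.80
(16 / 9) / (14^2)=4 / 441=0.01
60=60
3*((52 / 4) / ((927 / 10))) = 130 / 309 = 0.42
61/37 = 1.65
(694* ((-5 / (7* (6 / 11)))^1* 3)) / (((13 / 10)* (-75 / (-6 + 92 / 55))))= -23596 / 195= -121.01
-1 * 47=-47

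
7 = 7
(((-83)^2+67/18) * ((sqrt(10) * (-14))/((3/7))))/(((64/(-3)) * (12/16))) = 6079381 * sqrt(10)/432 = 44501.60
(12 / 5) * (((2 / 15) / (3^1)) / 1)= 8 / 75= 0.11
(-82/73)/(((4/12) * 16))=-123/584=-0.21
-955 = -955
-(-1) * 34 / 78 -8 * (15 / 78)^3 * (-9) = 6248 / 6591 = 0.95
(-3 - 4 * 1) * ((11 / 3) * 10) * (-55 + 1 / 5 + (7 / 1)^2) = 4466 / 3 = 1488.67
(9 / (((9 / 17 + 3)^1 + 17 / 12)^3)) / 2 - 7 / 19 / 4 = -4287241015 / 78070523404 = -0.05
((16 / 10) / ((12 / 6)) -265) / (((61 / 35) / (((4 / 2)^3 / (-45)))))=73976 / 2745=26.95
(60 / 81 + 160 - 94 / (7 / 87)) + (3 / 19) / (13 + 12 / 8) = -104923592 / 104139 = -1007.53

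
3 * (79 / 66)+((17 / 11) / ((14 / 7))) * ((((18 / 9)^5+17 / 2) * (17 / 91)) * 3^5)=5702765 / 4004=1424.27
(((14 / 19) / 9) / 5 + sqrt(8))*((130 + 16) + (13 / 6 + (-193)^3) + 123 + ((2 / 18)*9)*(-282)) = -43134407*sqrt(2) / 3- 301940849 / 2565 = -20451470.19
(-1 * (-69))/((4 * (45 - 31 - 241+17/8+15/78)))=-598/7789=-0.08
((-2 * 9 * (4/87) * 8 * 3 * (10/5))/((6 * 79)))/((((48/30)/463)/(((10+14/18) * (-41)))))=73654040/6873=10716.43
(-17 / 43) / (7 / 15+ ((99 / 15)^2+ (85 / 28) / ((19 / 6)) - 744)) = 339150 / 599649749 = 0.00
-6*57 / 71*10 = -3420 / 71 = -48.17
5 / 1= 5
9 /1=9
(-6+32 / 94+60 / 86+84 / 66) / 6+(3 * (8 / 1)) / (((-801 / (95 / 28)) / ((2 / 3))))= -85089863 / 124649217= -0.68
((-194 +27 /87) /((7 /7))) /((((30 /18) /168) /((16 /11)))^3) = -2945479342030848 /4824875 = -610477855.29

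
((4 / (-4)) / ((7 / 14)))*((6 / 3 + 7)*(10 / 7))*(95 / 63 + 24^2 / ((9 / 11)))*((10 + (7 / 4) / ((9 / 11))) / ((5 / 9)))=-19423339 / 49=-396394.67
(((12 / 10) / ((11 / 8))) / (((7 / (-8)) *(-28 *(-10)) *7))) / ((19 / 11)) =-48 / 162925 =-0.00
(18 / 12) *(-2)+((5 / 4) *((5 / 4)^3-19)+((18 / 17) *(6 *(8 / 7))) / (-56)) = -5211407 / 213248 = -24.44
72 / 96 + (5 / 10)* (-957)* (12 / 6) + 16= -3761 / 4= -940.25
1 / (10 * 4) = 1 / 40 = 0.02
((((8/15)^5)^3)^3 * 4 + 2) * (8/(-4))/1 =-335866469248901317965275186192765965421847410921968444/83966617312138217205387036301544867455959320068359375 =-4.00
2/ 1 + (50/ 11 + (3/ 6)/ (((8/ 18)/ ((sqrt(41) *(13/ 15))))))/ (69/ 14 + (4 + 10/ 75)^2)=12285 *sqrt(41)/ 277364 + 1683002/ 762751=2.49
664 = 664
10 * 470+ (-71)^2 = 9741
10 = 10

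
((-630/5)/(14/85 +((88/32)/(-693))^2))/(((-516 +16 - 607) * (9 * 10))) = 279888/36454781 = 0.01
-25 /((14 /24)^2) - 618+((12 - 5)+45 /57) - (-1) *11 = -626265 /931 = -672.68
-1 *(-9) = 9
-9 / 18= -1 / 2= -0.50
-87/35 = -2.49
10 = 10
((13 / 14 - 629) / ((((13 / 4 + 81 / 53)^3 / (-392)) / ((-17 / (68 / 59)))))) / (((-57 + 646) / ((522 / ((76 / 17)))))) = -76763389115159712 / 11633147423627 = -6598.68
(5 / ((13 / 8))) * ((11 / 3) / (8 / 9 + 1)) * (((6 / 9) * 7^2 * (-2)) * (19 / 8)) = -926.79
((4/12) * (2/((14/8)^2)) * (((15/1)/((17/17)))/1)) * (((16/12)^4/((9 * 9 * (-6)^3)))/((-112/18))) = 640/6751269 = 0.00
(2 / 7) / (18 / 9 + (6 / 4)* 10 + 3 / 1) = 1 / 70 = 0.01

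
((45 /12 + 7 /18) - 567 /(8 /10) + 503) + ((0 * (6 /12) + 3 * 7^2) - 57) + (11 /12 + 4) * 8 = -1301 /18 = -72.28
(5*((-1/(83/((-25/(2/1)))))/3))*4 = 250/249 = 1.00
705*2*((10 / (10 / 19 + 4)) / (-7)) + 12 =-130338 / 301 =-433.02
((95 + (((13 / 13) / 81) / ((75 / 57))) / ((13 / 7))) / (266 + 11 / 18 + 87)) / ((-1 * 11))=-263264 / 10778625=-0.02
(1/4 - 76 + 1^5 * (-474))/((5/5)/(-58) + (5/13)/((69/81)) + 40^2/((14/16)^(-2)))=-6355843/14167654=-0.45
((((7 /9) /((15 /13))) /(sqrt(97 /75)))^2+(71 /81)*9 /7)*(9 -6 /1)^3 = 243916 /6111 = 39.91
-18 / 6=-3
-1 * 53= -53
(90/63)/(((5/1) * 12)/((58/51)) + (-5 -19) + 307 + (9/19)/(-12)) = 0.00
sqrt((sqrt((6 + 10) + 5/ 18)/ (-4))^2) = sqrt(586)/ 24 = 1.01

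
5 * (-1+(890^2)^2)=3137112049995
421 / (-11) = -421 / 11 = -38.27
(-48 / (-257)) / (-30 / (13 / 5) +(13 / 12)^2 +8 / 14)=-628992 / 32981581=-0.02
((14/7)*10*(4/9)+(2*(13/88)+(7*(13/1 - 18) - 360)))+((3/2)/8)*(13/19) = -11607647/30096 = -385.69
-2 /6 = -1 /3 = -0.33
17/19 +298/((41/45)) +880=941007/779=1207.97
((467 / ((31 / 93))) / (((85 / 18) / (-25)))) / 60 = -4203 / 34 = -123.62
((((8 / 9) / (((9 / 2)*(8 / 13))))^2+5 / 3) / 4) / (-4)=-11611 / 104976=-0.11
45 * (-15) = -675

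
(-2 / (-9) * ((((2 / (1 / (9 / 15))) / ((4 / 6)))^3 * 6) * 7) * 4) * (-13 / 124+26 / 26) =755244 / 3875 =194.90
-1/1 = -1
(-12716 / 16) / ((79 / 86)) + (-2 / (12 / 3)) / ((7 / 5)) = -478637 / 553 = -865.53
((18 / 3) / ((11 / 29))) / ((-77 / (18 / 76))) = -783 / 16093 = -0.05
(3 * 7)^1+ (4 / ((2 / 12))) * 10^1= 261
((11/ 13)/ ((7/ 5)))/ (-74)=-55/ 6734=-0.01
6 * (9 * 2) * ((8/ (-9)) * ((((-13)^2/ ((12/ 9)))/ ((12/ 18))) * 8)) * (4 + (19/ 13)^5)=-1557823.46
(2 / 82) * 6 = 0.15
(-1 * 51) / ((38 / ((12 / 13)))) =-306 / 247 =-1.24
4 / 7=0.57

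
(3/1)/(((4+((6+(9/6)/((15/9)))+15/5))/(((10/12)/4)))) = 25/556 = 0.04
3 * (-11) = -33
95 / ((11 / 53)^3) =14143315 / 1331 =10626.08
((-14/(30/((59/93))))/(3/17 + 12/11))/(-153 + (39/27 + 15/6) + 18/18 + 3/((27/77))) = 154462/92241585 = 0.00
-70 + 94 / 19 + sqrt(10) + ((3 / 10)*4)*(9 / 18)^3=-24663 / 380 + sqrt(10)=-61.74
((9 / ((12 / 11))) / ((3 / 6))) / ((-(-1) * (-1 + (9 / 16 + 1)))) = 88 / 3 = 29.33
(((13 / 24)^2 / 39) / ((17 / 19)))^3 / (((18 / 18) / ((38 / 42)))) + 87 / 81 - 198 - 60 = -136774521071021339 / 532350018256896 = -256.93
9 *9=81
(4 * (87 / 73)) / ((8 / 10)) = 435 / 73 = 5.96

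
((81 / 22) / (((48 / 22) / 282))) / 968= 3807 / 7744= 0.49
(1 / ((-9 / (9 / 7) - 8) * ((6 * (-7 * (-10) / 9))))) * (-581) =83 / 100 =0.83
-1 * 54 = -54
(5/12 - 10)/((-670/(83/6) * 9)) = 1909/86832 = 0.02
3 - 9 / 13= 30 / 13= 2.31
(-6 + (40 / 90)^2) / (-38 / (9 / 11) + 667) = -94 / 10053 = -0.01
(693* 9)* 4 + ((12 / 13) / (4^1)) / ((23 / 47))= 7459593 / 299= 24948.47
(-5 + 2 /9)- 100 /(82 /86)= -40463 /369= -109.66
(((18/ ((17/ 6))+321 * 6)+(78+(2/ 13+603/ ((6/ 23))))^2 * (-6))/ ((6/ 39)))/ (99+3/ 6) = -196862215911/ 87958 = -2238138.84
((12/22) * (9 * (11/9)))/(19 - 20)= -6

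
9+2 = 11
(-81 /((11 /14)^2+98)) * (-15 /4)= 19845 /6443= 3.08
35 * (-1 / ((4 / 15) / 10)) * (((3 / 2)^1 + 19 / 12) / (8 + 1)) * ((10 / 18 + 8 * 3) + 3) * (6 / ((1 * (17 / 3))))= -2007250 / 153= -13119.28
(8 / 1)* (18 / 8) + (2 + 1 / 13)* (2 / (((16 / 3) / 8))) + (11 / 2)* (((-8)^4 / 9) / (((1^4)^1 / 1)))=2527.34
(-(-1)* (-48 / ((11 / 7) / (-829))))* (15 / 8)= 522270 / 11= 47479.09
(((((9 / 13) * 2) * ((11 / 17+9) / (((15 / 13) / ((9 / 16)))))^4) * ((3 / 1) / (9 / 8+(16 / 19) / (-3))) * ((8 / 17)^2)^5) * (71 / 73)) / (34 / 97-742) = -29806971114516741768609792 / 17731182249146574276076421875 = -0.00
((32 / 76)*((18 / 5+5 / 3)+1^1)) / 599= 752 / 170715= 0.00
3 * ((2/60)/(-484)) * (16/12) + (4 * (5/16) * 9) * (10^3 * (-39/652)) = -199082894/295845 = -672.93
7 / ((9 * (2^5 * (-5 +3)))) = -7 / 576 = -0.01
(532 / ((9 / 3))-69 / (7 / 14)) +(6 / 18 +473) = 1538 / 3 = 512.67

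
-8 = -8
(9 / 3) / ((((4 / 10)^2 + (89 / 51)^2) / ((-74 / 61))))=-14435550 / 12714169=-1.14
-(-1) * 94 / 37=94 / 37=2.54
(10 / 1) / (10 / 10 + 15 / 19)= 95 / 17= 5.59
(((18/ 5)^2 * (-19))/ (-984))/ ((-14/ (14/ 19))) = -27/ 2050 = -0.01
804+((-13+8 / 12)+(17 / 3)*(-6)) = 2273 / 3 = 757.67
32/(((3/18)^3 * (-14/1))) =-3456/7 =-493.71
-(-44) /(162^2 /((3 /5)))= 11 /10935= 0.00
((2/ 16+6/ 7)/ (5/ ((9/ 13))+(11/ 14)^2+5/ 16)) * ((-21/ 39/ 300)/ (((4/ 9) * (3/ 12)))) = -14553/ 7477730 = -0.00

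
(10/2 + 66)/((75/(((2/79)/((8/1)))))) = 71/23700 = 0.00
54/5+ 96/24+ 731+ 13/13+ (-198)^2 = 199754/5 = 39950.80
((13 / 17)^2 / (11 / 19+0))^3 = 33107082931 / 32127104339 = 1.03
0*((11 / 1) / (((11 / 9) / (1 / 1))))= 0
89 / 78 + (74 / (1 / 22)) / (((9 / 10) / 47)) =19894427 / 234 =85018.92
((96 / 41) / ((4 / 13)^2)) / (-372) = -169 / 2542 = -0.07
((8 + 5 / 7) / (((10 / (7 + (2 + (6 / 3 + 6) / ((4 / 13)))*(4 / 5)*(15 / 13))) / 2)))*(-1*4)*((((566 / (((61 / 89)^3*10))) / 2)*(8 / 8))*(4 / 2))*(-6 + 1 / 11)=798024908 / 3355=237861.37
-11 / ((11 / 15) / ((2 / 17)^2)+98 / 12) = -220 / 1223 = -0.18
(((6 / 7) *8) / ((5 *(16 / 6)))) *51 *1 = 918 / 35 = 26.23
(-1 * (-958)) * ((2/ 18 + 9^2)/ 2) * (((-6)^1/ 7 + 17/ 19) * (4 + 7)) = 19231850/ 1197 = 16066.71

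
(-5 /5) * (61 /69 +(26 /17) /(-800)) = -413903 /469200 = -0.88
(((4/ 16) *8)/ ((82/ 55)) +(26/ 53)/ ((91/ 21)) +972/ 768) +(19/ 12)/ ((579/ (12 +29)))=684220901/ 241568064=2.83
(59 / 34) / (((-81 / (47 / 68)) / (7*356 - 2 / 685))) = -788926819 / 21380220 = -36.90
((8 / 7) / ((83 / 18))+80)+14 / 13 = 614246 / 7553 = 81.32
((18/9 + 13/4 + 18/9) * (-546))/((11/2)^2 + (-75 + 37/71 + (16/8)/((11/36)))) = 4122118/39241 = 105.05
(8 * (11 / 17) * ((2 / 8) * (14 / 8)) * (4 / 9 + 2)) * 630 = 59290 / 17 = 3487.65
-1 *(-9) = 9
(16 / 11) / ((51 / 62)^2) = 61504 / 28611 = 2.15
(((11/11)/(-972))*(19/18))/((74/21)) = -0.00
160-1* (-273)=433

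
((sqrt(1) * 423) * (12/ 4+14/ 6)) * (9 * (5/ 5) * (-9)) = -182736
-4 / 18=-2 / 9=-0.22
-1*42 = -42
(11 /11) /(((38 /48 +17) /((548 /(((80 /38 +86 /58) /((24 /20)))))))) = 14493504 /1406965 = 10.30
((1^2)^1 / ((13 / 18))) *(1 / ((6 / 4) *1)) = 12 / 13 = 0.92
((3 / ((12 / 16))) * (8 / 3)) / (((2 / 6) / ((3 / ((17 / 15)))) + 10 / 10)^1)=180 / 19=9.47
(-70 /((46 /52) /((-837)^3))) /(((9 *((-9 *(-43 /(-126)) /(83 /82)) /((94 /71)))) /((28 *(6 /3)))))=-125967574896.92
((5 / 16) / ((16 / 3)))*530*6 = 11925 / 64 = 186.33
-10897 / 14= -778.36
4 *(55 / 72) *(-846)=-2585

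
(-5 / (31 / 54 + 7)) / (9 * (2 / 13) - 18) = 65 / 1636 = 0.04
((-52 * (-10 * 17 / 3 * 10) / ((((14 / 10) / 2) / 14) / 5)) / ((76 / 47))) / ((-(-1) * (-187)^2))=6110000 / 117249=52.11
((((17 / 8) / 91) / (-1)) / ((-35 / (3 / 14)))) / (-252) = -17 / 29964480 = -0.00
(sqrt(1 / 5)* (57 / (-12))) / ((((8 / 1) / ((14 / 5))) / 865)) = -23009* sqrt(5) / 80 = -643.12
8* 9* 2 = 144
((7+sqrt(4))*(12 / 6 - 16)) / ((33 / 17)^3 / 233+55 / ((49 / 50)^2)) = -346310285454 / 157486522237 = -2.20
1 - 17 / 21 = 4 / 21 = 0.19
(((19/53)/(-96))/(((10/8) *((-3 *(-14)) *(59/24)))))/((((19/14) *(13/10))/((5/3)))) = -10/365859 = -0.00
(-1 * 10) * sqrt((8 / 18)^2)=-40 / 9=-4.44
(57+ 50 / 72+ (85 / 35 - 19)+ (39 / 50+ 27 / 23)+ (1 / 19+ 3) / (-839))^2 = 9898832937284104895929 / 5335411180230810000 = 1855.31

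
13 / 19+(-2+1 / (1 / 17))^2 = 4288 / 19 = 225.68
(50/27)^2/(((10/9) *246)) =125/9963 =0.01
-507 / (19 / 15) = -400.26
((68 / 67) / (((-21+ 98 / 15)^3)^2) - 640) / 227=-4477268913094188220 / 1588031317887822521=-2.82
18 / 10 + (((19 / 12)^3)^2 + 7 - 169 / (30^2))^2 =2848166159464290721 / 5572562780160000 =511.11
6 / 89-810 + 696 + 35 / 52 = -524165 / 4628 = -113.26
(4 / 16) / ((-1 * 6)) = -1 / 24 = -0.04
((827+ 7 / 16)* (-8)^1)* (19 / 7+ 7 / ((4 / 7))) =-5547141 / 56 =-99056.09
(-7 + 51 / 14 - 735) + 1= -10323 / 14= -737.36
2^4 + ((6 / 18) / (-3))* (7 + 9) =14.22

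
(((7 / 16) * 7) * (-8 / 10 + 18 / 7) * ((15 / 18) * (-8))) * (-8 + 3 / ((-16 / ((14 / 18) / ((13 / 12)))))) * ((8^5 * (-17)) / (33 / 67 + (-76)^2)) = -142745530368 / 5031325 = -28371.36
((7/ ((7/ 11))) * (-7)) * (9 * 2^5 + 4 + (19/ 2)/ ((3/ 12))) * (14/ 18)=-59290/ 3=-19763.33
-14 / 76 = -7 / 38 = -0.18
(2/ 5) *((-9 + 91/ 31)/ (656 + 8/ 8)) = -376/ 101835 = -0.00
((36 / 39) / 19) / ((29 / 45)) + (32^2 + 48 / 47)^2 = 16624801121948 / 15823067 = 1050668.69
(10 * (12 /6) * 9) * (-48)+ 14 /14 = -8639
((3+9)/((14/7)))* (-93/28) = -279/14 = -19.93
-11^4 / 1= -14641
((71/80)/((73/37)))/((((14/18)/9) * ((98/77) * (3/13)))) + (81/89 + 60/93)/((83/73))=2501956768219/131059563040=19.09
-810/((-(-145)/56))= -9072/29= -312.83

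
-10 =-10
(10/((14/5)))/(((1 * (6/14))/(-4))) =-100/3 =-33.33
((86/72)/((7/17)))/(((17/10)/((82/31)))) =8815/1953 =4.51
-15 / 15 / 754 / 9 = -1 / 6786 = -0.00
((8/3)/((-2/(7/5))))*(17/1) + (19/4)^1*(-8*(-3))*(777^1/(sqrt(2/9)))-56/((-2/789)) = 209962.58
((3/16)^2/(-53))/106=-9/1438208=-0.00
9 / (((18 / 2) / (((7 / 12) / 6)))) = 0.10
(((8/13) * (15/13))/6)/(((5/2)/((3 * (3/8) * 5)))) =45/169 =0.27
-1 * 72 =-72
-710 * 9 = -6390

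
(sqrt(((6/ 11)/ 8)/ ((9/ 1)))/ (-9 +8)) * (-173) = 173 * sqrt(33)/ 66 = 15.06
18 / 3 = 6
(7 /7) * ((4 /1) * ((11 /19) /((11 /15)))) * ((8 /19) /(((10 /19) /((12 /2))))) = 288 /19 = 15.16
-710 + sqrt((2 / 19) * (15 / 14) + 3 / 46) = -710 + 33 * sqrt(6118) / 6118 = -709.58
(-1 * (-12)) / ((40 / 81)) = 243 / 10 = 24.30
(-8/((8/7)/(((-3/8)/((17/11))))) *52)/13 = 231/34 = 6.79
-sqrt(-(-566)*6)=-2*sqrt(849)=-58.28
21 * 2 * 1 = 42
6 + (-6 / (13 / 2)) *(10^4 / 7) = -119454 / 91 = -1312.68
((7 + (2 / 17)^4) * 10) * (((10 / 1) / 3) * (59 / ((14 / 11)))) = 18972314350 / 1753941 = 10816.96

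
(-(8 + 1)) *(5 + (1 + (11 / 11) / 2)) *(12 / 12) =-117 / 2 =-58.50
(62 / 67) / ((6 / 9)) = 1.39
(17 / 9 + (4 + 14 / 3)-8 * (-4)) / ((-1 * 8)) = -383 / 72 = -5.32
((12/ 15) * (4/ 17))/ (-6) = -8/ 255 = -0.03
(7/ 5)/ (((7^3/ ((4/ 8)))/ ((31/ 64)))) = 31/ 31360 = 0.00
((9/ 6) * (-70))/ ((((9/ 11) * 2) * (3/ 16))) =-3080/ 9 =-342.22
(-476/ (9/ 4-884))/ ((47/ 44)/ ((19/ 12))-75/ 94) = -37405984/ 8538867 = -4.38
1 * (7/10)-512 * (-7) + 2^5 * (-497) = -123193/10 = -12319.30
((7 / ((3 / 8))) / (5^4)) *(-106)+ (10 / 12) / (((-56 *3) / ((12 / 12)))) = -1997621 / 630000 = -3.17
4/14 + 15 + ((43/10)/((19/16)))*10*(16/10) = 48693/665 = 73.22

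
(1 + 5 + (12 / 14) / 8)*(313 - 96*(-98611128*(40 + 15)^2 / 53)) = 4896870841511919 / 1484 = 3299778195088.89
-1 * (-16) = 16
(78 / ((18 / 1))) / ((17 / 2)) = 26 / 51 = 0.51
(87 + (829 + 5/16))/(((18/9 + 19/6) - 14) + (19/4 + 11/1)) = 43983/332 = 132.48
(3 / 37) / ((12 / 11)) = 0.07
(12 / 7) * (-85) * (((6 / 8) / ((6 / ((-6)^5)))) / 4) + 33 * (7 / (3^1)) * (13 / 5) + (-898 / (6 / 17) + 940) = 3570466 / 105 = 34004.44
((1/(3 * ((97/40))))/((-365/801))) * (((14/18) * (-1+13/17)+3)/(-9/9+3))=-153436/361131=-0.42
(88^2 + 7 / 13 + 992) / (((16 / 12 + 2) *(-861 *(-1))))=3245 / 1066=3.04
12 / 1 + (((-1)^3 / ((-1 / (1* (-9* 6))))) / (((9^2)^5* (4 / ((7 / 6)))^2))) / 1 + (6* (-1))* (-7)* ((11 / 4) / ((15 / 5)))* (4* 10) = 57722553497039 / 37192366944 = 1552.00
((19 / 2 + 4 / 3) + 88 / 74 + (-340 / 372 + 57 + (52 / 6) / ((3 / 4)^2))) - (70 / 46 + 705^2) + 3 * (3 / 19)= -13450696803847 / 27066906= -496942.53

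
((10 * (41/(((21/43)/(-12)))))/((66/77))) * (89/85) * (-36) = 7531536/17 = 443031.53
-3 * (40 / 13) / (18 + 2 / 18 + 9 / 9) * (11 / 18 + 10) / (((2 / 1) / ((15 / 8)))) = -42975 / 8944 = -4.80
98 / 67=1.46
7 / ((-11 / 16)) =-112 / 11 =-10.18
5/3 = 1.67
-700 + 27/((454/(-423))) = -329221/454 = -725.16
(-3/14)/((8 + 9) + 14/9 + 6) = -27/3094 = -0.01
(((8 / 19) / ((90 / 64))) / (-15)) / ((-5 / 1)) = 256 / 64125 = 0.00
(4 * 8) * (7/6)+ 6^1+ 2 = 136/3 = 45.33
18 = 18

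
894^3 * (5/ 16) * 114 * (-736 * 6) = -112407811922880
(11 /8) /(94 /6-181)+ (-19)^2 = 1432415 /3968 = 360.99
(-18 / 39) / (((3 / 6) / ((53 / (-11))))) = 636 / 143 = 4.45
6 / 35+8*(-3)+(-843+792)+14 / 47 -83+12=-239398 / 1645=-145.53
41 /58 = 0.71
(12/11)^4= 20736/14641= 1.42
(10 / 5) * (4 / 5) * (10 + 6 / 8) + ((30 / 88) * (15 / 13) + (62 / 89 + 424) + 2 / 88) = 56293139 / 127270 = 442.31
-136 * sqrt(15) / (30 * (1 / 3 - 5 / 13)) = 442 * sqrt(15) / 5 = 342.37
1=1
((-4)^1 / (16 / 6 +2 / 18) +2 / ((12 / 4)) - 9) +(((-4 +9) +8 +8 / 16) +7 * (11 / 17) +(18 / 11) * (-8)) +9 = 116833 / 28050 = 4.17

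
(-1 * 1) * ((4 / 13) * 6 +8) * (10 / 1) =-1280 / 13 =-98.46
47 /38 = 1.24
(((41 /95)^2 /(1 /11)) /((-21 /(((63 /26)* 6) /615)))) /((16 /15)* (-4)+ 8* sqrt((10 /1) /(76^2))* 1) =12177* sqrt(10) /907512580+ 32472 /59704775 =0.00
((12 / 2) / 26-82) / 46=-1063 / 598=-1.78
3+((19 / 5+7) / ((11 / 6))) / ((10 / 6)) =1797 / 275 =6.53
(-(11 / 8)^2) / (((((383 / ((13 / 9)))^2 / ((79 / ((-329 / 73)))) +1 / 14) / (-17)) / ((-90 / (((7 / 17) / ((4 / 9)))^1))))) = 170407958435 / 218906550524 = 0.78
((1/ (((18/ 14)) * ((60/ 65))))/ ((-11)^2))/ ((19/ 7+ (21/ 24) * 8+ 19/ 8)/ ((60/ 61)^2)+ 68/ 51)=509600/ 1012013871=0.00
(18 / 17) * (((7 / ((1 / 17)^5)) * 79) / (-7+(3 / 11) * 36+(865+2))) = 4572524187 / 4784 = 955795.19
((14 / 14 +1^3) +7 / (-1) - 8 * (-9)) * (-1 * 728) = -48776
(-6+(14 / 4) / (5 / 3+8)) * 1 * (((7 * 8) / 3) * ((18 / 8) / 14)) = -981 / 58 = -16.91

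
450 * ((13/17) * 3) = 17550/17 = 1032.35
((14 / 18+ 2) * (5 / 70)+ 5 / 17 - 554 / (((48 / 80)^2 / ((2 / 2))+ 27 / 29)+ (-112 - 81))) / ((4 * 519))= 1006967695 / 618055173288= 0.00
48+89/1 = 137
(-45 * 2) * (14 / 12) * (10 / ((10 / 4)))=-420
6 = 6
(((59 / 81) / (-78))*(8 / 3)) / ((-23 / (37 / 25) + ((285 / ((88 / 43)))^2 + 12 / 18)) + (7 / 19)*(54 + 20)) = -1284791552 / 1001221549254459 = -0.00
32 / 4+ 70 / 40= 39 / 4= 9.75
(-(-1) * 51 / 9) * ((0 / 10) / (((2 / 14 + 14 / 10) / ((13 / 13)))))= 0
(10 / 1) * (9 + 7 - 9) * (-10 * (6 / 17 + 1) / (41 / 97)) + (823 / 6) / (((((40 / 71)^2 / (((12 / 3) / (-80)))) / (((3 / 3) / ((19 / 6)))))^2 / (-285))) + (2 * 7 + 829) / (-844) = -2338.34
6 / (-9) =-2 / 3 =-0.67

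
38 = 38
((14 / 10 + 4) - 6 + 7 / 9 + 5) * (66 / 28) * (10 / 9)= 13.56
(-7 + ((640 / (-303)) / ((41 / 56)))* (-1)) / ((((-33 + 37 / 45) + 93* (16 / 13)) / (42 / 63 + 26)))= -33228650 / 24916397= -1.33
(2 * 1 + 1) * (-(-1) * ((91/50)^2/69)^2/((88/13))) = 891474493/872850000000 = 0.00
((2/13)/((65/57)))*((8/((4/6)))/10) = 684/4225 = 0.16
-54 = -54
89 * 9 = 801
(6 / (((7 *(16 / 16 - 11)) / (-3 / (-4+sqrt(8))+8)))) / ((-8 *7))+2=9 *sqrt(2) / 7840+7897 / 3920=2.02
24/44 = 6/11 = 0.55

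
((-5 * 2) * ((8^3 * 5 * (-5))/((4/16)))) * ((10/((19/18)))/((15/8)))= 49152000/19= 2586947.37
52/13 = 4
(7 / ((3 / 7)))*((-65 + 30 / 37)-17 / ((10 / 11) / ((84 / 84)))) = -500927 / 370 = -1353.86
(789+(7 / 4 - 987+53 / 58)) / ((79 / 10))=-113295 / 4582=-24.73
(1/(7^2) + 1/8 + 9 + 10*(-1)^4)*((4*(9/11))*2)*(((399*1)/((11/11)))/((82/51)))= 196353315/6314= 31098.09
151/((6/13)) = 1963/6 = 327.17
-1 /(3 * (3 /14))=-14 /9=-1.56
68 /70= 34 /35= 0.97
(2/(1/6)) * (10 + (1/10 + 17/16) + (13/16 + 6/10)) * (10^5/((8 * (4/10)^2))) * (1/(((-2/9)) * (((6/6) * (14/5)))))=-1061015625/56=-18946707.59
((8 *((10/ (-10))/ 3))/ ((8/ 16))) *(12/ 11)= -64/ 11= -5.82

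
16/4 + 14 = 18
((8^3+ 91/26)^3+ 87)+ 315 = 136989500.88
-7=-7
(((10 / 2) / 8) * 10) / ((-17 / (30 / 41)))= -375 / 1394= -0.27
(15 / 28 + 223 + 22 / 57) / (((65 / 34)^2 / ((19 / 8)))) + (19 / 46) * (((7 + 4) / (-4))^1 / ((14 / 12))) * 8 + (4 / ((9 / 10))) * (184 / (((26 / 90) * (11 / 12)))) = 579293048743 / 179579400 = 3225.83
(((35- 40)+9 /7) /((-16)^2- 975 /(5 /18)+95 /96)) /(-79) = -2496 /172695817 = -0.00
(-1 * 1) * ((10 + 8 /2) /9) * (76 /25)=-1064 /225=-4.73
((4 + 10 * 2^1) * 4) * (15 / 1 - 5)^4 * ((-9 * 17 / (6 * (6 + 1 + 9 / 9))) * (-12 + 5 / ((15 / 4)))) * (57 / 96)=19380000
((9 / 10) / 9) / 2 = 1 / 20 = 0.05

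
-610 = -610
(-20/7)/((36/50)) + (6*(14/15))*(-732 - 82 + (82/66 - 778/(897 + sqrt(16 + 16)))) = -2542677087842/557571861 + 87136*sqrt(2)/4022885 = -4560.24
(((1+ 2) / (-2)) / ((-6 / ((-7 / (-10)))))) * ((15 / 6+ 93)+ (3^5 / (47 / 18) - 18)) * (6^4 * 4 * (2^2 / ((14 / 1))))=10389384 / 235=44210.14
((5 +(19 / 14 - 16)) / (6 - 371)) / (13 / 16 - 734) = -216 / 5994541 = -0.00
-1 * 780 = -780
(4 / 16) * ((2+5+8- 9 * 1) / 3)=0.50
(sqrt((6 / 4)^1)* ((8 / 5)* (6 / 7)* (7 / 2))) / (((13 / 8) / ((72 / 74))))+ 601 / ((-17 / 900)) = -540900 / 17+ 3456* sqrt(6) / 2405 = -31814.13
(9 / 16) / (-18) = -1 / 32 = -0.03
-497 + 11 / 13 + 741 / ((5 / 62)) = 564996 / 65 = 8692.25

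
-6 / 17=-0.35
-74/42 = -37/21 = -1.76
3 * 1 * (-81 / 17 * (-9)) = 2187 / 17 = 128.65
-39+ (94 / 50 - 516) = -553.12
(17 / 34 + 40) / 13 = 81 / 26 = 3.12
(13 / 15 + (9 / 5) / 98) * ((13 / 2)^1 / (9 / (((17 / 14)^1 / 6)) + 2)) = 287521 / 2322600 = 0.12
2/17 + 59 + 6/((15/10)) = 1073/17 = 63.12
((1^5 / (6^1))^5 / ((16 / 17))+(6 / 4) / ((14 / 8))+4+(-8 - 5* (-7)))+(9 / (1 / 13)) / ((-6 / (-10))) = 226.86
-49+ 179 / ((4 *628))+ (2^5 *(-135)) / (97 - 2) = -4505639 / 47728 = -94.40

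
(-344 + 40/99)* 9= -3092.36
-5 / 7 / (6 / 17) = -2.02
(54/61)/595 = 54/36295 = 0.00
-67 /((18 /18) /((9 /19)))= -603 /19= -31.74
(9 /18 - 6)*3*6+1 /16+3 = -95.94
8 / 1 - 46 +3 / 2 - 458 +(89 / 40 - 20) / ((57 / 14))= -498.87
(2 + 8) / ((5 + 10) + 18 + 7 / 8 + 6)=80 / 319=0.25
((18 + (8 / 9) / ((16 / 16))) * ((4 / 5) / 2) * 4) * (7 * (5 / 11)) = 9520 / 99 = 96.16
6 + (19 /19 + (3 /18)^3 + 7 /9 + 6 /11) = 8.33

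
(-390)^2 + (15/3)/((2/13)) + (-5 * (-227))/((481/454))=147382045/962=153203.79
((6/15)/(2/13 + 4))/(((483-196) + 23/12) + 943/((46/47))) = 52/676305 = 0.00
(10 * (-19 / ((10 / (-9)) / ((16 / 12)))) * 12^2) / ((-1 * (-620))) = 8208 / 155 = 52.95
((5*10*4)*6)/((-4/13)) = -3900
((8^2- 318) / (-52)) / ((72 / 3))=127 / 624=0.20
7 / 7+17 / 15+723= 10877 / 15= 725.13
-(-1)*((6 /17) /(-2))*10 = -30 /17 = -1.76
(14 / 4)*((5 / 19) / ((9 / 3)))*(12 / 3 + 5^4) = 22015 / 114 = 193.11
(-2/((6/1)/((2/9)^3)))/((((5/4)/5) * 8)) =-4/2187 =-0.00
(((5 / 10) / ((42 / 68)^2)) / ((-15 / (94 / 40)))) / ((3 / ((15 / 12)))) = -13583 / 158760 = -0.09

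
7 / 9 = 0.78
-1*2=-2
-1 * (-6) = 6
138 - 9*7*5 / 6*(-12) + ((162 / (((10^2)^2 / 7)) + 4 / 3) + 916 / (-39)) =48487371 / 65000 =745.96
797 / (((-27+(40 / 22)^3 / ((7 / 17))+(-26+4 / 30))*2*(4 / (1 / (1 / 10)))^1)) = -556923675 / 21393524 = -26.03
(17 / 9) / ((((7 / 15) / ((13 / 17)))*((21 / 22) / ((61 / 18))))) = 43615 / 3969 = 10.99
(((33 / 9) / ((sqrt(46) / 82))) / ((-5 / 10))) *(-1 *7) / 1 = 6314 *sqrt(46) / 69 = 620.63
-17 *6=-102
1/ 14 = 0.07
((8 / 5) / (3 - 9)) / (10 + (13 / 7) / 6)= -56 / 2165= -0.03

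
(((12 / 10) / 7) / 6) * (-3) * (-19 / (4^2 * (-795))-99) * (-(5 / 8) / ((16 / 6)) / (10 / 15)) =-11333349 / 3799040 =-2.98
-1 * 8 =-8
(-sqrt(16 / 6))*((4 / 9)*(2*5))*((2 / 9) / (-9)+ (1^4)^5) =-7.08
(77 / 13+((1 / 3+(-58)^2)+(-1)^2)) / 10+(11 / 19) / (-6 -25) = 77436841 / 229710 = 337.11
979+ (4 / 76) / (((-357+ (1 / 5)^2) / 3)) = 165995249 / 169556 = 979.00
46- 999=-953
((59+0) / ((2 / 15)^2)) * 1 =13275 / 4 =3318.75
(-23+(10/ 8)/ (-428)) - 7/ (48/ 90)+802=1311173/ 1712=765.87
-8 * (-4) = 32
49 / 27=1.81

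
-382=-382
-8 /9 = -0.89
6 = 6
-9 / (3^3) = -0.33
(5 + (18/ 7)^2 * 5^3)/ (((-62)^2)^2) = 40745/ 724040464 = 0.00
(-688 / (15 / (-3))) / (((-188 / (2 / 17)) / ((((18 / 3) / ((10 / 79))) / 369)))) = -27176 / 2456925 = -0.01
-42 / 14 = -3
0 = 0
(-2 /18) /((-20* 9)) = 1 /1620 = 0.00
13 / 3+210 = 643 / 3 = 214.33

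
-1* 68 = -68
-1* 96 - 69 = -165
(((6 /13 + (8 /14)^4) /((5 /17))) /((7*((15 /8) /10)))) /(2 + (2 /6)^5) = 0.73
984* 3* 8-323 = 23293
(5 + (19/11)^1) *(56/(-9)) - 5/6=-8453/198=-42.69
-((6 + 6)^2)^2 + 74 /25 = -518326 /25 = -20733.04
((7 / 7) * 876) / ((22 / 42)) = 18396 / 11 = 1672.36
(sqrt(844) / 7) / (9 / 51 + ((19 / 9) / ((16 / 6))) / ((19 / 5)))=816 * sqrt(211) / 1099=10.79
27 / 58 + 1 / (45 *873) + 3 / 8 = 7660807 / 9114120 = 0.84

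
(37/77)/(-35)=-37/2695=-0.01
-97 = -97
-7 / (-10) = 7 / 10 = 0.70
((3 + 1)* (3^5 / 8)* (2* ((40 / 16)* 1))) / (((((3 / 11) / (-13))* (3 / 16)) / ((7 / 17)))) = -1081080 / 17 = -63592.94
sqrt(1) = 1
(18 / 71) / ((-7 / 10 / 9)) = -1620 / 497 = -3.26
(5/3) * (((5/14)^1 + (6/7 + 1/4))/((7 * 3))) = 205/1764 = 0.12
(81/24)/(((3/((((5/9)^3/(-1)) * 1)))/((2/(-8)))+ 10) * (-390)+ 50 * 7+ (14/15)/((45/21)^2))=-91125/832776032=-0.00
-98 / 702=-49 / 351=-0.14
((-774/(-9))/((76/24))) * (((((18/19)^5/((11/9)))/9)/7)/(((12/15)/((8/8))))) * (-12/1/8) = -1828157040/3622532837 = -0.50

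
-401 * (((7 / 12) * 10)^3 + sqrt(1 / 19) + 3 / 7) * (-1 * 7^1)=2807 * sqrt(19) / 19 + 120609973 / 216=559023.47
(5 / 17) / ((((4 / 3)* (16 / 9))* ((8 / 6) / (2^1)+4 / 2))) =405 / 8704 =0.05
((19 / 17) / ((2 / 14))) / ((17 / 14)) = 1862 / 289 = 6.44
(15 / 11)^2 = 1.86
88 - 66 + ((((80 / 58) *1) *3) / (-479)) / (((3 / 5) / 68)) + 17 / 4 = 1404155 / 55564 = 25.27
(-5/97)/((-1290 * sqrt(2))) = sqrt(2)/50052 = 0.00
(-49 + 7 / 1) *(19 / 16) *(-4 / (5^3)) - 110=-27101 / 250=-108.40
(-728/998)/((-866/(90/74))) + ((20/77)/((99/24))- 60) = -1217538340910/20313971139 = -59.94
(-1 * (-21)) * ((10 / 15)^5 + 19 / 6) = 11221 / 162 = 69.27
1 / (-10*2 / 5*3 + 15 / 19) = -19 / 213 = -0.09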